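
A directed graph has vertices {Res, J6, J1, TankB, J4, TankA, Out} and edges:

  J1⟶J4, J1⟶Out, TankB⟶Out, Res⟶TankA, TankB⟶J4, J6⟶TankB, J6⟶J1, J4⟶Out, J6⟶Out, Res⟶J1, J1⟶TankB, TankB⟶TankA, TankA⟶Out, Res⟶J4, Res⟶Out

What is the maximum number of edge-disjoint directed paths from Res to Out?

Assign every edge capacity 1; by Menger, the answer equals the max flow.
Path Res→Out (+1); total 1.
Path Res→J1→Out (+1); total 2.
Path Res→J4→Out (+1); total 3.
Path Res→TankA→Out (+1); total 4.
No residual Res→Out path; max flow = 4.
Certifying cut of size 4: {Res→J1, Res→J4, Res→Out, Res→TankA}.

4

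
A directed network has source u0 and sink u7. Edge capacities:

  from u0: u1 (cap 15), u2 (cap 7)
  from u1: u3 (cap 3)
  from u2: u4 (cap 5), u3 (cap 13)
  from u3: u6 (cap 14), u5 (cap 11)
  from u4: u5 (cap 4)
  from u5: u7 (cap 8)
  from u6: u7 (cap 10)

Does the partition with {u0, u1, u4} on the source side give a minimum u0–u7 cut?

No — its capacity is 14, but the minimum cut has capacity 10.

Given cut capacity: 7 + 3 + 4 = 14.
Augment u0→u1→u3→u5→u7: bottleneck 3, flow now 3.
Augment u0→u2→u3→u5→u7: bottleneck 5, flow now 8.
Augment u0→u2→u3→u6→u7: bottleneck 2, flow now 10.
No augmenting path remains; maximum flow = 10.
In the residual graph, reachable from u0: {u0, u1}.
Min-cut edges: u0→u2 (7), u1→u3 (3); capacity 7 + 3 = 10.
Cut capacity 14 exceeds the max flow 10, so it is not minimum.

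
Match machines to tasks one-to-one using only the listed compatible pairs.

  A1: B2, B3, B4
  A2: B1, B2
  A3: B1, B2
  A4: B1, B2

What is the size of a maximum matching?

Unit-capacity flow: source→left, listed edges, right→sink; max matching = max flow.
Augmenting path A1→B2 (+1); matched 1.
Augmenting path A2→B1 (+1); matched 2.
Augmenting path A3→B2→A1→B3 (+1); matched 3.
No augmenting path remains; maximum matching = 3.
König certificate: {A1, B1, B2} is a vertex cover of size 3 (every listed pair touches it), so no matching can be larger.

3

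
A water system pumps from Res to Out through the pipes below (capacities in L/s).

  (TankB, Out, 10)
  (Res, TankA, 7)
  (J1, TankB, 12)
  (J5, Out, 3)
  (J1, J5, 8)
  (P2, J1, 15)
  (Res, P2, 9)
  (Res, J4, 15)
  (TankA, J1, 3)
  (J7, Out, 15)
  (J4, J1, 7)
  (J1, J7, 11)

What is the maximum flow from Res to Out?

19

Augment Res→TankA→J1→TankB→Out: bottleneck 3, flow now 3.
Augment Res→P2→J1→TankB→Out: bottleneck 7, flow now 10.
Augment Res→P2→J1→J5→Out: bottleneck 2, flow now 12.
Augment Res→J4→J1→J5→Out: bottleneck 1, flow now 13.
Augment Res→J4→J1→J7→Out: bottleneck 6, flow now 19.
No augmenting path remains; maximum flow = 19.
In the residual graph, reachable from Res: {Res, TankA, J4}.
Min-cut edges: Res→P2 (9), TankA→J1 (3), J4→J1 (7); capacity 9 + 3 + 7 = 19.
This cut is saturated, so no flow can exceed 19.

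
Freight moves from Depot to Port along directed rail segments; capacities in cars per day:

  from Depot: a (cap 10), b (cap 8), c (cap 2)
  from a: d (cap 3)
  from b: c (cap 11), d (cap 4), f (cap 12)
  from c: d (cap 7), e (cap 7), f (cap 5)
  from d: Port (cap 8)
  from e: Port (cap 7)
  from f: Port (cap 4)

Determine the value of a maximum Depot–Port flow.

13

Augment Depot→a→d→Port: bottleneck 3, flow now 3.
Augment Depot→b→d→Port: bottleneck 4, flow now 7.
Augment Depot→b→f→Port: bottleneck 4, flow now 11.
Augment Depot→c→d→Port: bottleneck 1, flow now 12.
Augment Depot→c→e→Port: bottleneck 1, flow now 13.
No augmenting path remains; maximum flow = 13.
In the residual graph, reachable from Depot: {Depot, a}.
Min-cut edges: Depot→b (8), Depot→c (2), a→d (3); capacity 8 + 2 + 3 = 13.
This cut is saturated, so no flow can exceed 13.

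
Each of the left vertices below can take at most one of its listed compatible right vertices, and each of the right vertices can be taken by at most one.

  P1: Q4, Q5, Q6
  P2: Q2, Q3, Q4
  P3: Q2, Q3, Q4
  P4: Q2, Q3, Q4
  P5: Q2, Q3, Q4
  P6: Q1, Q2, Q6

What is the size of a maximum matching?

5

Unit-capacity flow: source→left, listed edges, right→sink; max matching = max flow.
Augmenting path P1→Q4 (+1); matched 1.
Augmenting path P2→Q2 (+1); matched 2.
Augmenting path P3→Q3 (+1); matched 3.
Augmenting path P6→Q1 (+1); matched 4.
Augmenting path P4→Q4→P1→Q5 (+1); matched 5.
No augmenting path remains; maximum matching = 5.
König certificate: {P1, P6, Q2, Q3, Q4} is a vertex cover of size 5 (every listed pair touches it), so no matching can be larger.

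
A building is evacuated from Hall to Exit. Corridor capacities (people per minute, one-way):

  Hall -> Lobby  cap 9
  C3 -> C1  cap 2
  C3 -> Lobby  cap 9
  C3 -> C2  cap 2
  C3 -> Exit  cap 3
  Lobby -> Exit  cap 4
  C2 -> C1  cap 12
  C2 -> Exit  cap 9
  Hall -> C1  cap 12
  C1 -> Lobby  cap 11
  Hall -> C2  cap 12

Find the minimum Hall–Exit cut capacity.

13

Augment Hall→C2→Exit: bottleneck 9, flow now 9.
Augment Hall→Lobby→Exit: bottleneck 4, flow now 13.
No augmenting path remains; maximum flow = 13.
By max-flow min-cut, the minimum cut capacity equals the max flow.
In the residual graph, reachable from Hall: {Hall, C2, C1, Lobby}.
Min-cut edges: C2→Exit (9), Lobby→Exit (4); capacity 9 + 4 = 13.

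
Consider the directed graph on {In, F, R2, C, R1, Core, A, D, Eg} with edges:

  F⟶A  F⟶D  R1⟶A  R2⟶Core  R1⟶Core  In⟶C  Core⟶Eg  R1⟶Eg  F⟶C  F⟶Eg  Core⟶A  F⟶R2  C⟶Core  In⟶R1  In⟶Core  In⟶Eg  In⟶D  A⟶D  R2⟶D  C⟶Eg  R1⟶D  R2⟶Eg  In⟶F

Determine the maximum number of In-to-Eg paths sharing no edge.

Assign every edge capacity 1; by Menger, the answer equals the max flow.
Path In→Eg (+1); total 1.
Path In→F→Eg (+1); total 2.
Path In→C→Eg (+1); total 3.
Path In→R1→Eg (+1); total 4.
Path In→Core→Eg (+1); total 5.
No residual In→Eg path; max flow = 5.
Certifying cut of size 5: {In→C, In→Core, In→Eg, In→F, In→R1}.

5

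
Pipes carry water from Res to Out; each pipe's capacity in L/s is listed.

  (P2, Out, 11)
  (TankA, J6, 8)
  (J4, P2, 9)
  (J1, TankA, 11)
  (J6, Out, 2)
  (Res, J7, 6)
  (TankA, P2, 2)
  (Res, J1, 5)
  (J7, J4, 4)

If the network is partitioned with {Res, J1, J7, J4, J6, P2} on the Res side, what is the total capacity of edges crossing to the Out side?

24

Edges leaving {Res, J1, J7, J4, J6, P2}: J1→TankA (11), J6→Out (2), P2→Out (11).
Cut capacity = 11 + 2 + 11 = 24.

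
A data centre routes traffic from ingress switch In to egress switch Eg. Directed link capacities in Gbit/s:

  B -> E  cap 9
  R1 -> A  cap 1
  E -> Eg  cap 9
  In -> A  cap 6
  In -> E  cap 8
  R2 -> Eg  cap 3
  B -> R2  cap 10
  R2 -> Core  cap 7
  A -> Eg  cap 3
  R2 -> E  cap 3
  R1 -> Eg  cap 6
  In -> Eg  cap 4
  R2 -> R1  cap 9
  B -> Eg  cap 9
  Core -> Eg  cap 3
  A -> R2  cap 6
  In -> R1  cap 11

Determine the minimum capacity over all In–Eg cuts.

Augment In→Eg: bottleneck 4, flow now 4.
Augment In→A→Eg: bottleneck 3, flow now 7.
Augment In→E→Eg: bottleneck 8, flow now 15.
Augment In→R1→Eg: bottleneck 6, flow now 21.
Augment In→A→R2→Eg: bottleneck 3, flow now 24.
Augment In→R1→A→R2→E→Eg: bottleneck 1, flow now 25.
No augmenting path remains; maximum flow = 25.
By max-flow min-cut, the minimum cut capacity equals the max flow.
In the residual graph, reachable from In: {In, R1}.
Min-cut edges: In→A (6), In→E (8), In→Eg (4), R1→A (1), R1→Eg (6); capacity 6 + 8 + 4 + 1 + 6 = 25.

25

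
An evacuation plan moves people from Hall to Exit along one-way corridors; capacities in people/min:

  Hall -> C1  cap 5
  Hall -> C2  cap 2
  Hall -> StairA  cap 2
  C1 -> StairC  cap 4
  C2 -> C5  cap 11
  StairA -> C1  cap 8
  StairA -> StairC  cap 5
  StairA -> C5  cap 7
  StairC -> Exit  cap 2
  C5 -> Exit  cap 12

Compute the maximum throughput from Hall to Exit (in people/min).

6

Augment Hall→C1→StairC→Exit: bottleneck 2, flow now 2.
Augment Hall→C2→C5→Exit: bottleneck 2, flow now 4.
Augment Hall→StairA→C5→Exit: bottleneck 2, flow now 6.
No augmenting path remains; maximum flow = 6.
In the residual graph, reachable from Hall: {Hall, C1, StairC}.
Min-cut edges: Hall→C2 (2), Hall→StairA (2), StairC→Exit (2); capacity 2 + 2 + 2 = 6.
This cut is saturated, so no flow can exceed 6.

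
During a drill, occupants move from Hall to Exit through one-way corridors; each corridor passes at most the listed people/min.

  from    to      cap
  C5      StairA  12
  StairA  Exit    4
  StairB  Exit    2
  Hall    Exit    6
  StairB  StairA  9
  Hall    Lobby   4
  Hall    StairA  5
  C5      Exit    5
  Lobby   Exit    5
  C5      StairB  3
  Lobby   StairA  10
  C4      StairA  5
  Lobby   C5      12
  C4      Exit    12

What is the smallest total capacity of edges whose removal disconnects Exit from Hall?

Augment Hall→Exit: bottleneck 6, flow now 6.
Augment Hall→Lobby→Exit: bottleneck 4, flow now 10.
Augment Hall→StairA→Exit: bottleneck 4, flow now 14.
No augmenting path remains; maximum flow = 14.
By max-flow min-cut, the minimum cut capacity equals the max flow.
In the residual graph, reachable from Hall: {Hall, StairA}.
Min-cut edges: Hall→Lobby (4), Hall→Exit (6), StairA→Exit (4); capacity 4 + 6 + 4 = 14.

14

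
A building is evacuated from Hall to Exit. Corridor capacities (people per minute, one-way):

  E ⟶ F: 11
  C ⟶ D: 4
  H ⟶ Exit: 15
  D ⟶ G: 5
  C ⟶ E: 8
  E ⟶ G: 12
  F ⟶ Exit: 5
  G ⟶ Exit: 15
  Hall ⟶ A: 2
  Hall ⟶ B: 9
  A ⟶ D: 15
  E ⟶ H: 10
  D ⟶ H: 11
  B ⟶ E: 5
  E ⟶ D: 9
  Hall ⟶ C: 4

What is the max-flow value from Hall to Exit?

Augment Hall→A→D→G→Exit: bottleneck 2, flow now 2.
Augment Hall→B→E→F→Exit: bottleneck 5, flow now 7.
Augment Hall→C→D→G→Exit: bottleneck 3, flow now 10.
Augment Hall→C→D→H→Exit: bottleneck 1, flow now 11.
No augmenting path remains; maximum flow = 11.
In the residual graph, reachable from Hall: {Hall, B}.
Min-cut edges: Hall→A (2), Hall→C (4), B→E (5); capacity 2 + 4 + 5 = 11.
This cut is saturated, so no flow can exceed 11.

11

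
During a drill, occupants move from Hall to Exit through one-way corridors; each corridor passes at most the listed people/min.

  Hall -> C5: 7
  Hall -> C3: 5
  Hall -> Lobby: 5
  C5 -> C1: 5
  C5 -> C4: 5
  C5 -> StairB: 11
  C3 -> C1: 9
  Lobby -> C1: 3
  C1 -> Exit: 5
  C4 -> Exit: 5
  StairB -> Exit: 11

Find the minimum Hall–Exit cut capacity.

Augment Hall→C5→C1→Exit: bottleneck 5, flow now 5.
Augment Hall→C5→C4→Exit: bottleneck 2, flow now 7.
Augment Hall→C3→C1→C5→C4→Exit: bottleneck 3, flow now 10. (uses reverse residual edge)
Augment Hall→C3→C1→C5→StairB→Exit: bottleneck 2, flow now 12. (uses reverse residual edge)
No augmenting path remains; maximum flow = 12.
By max-flow min-cut, the minimum cut capacity equals the max flow.
In the residual graph, reachable from Hall: {Hall, C3, Lobby, C1}.
Min-cut edges: Hall→C5 (7), C1→Exit (5); capacity 7 + 5 = 12.

12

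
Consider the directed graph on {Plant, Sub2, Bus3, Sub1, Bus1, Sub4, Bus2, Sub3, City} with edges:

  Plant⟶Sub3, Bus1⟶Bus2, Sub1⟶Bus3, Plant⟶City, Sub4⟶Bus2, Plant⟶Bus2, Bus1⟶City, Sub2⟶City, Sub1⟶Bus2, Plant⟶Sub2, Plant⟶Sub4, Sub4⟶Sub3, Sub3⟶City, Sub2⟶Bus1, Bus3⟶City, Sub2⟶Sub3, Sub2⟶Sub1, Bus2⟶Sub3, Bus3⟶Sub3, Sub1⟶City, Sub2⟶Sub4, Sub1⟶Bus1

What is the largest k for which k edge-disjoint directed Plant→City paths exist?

Assign every edge capacity 1; by Menger, the answer equals the max flow.
Path Plant→City (+1); total 1.
Path Plant→Sub2→City (+1); total 2.
Path Plant→Sub3→City (+1); total 3.
No residual Plant→City path; max flow = 3.
Certifying cut of size 3: {Plant→City, Plant→Sub2, Sub3→City}.

3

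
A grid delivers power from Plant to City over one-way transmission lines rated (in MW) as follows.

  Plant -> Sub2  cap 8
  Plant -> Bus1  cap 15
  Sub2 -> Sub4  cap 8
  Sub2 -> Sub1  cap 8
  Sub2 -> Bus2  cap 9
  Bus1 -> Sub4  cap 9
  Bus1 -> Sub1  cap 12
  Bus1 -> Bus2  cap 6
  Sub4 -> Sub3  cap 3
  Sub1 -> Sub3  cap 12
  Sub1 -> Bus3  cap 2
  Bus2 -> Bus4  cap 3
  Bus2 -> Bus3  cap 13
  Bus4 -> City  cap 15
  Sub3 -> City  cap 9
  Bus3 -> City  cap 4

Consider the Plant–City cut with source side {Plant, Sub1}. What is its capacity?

37

Edges leaving {Plant, Sub1}: Plant→Sub2 (8), Plant→Bus1 (15), Sub1→Sub3 (12), Sub1→Bus3 (2).
Cut capacity = 8 + 15 + 12 + 2 = 37.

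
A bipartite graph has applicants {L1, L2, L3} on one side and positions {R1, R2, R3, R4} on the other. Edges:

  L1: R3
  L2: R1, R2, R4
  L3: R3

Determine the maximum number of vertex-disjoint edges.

Unit-capacity flow: source→left, listed edges, right→sink; max matching = max flow.
Augmenting path L1→R3 (+1); matched 1.
Augmenting path L2→R1 (+1); matched 2.
No augmenting path remains; maximum matching = 2.
König certificate: {L2, R3} is a vertex cover of size 2 (every listed pair touches it), so no matching can be larger.

2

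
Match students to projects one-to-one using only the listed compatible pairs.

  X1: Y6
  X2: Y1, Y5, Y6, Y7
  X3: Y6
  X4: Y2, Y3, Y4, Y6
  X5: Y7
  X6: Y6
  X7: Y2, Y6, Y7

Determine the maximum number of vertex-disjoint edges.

5

Unit-capacity flow: source→left, listed edges, right→sink; max matching = max flow.
Augmenting path X1→Y6 (+1); matched 1.
Augmenting path X2→Y1 (+1); matched 2.
Augmenting path X4→Y2 (+1); matched 3.
Augmenting path X5→Y7 (+1); matched 4.
Augmenting path X7→Y2→X4→Y3 (+1); matched 5.
No augmenting path remains; maximum matching = 5.
König certificate: {X2, X4, X5, X7, Y6} is a vertex cover of size 5 (every listed pair touches it), so no matching can be larger.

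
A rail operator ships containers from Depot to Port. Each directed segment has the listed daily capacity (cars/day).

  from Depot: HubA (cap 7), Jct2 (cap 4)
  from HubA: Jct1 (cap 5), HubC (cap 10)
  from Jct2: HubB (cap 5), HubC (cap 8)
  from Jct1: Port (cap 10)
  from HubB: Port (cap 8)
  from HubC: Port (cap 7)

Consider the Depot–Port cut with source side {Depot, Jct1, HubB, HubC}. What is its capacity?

Edges leaving {Depot, Jct1, HubB, HubC}: Depot→HubA (7), Depot→Jct2 (4), Jct1→Port (10), HubB→Port (8), HubC→Port (7).
Cut capacity = 7 + 4 + 10 + 8 + 7 = 36.

36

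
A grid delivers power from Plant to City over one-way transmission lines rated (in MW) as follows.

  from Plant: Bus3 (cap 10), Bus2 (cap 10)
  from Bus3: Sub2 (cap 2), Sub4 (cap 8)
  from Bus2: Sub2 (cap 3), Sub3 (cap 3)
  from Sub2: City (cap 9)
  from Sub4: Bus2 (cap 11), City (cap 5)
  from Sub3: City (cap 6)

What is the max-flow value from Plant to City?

13

Augment Plant→Bus3→Sub2→City: bottleneck 2, flow now 2.
Augment Plant→Bus3→Sub4→City: bottleneck 5, flow now 7.
Augment Plant→Bus2→Sub2→City: bottleneck 3, flow now 10.
Augment Plant→Bus2→Sub3→City: bottleneck 3, flow now 13.
No augmenting path remains; maximum flow = 13.
In the residual graph, reachable from Plant: {Plant, Bus3, Bus2, Sub4}.
Min-cut edges: Bus3→Sub2 (2), Bus2→Sub2 (3), Bus2→Sub3 (3), Sub4→City (5); capacity 2 + 3 + 3 + 5 = 13.
This cut is saturated, so no flow can exceed 13.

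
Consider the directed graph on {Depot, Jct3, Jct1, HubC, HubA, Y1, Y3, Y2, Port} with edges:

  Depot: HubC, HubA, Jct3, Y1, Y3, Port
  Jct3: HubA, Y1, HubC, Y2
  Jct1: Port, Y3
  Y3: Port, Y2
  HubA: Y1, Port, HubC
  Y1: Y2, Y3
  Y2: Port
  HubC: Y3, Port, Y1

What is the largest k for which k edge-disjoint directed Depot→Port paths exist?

Assign every edge capacity 1; by Menger, the answer equals the max flow.
Path Depot→Port (+1); total 1.
Path Depot→HubC→Port (+1); total 2.
Path Depot→HubA→Port (+1); total 3.
Path Depot→Y3→Port (+1); total 4.
Path Depot→Jct3→Y2→Port (+1); total 5.
No residual Depot→Port path; max flow = 5.
Certifying cut of size 5: {Depot→Port, HubA→Port, HubC→Port, Y2→Port, Y3→Port}.

5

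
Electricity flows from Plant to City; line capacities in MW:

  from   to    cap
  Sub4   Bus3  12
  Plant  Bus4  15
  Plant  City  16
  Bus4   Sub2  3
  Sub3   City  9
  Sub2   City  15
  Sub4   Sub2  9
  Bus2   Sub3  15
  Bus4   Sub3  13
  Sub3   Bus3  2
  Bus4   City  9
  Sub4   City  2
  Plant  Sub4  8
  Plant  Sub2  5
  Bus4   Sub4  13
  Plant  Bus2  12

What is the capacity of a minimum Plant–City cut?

Augment Plant→City: bottleneck 16, flow now 16.
Augment Plant→Bus4→City: bottleneck 9, flow now 25.
Augment Plant→Sub4→City: bottleneck 2, flow now 27.
Augment Plant→Sub2→City: bottleneck 5, flow now 32.
Augment Plant→Bus4→Sub3→City: bottleneck 6, flow now 38.
Augment Plant→Bus2→Sub3→City: bottleneck 3, flow now 41.
Augment Plant→Sub4→Sub2→City: bottleneck 6, flow now 47.
Augment Plant→Bus2→Sub3→Bus4→Sub2→City: bottleneck 3, flow now 50. (uses reverse residual edge)
Augment Plant→Bus2→Sub3→Bus4→Sub4→Sub2→City: bottleneck 1, flow now 51. (uses reverse residual edge)
No augmenting path remains; maximum flow = 51.
By max-flow min-cut, the minimum cut capacity equals the max flow.
In the residual graph, reachable from Plant: {Plant, Bus4, Bus2, Sub4, Sub3, Sub2, Bus3}.
Min-cut edges: Plant→City (16), Bus4→City (9), Sub4→City (2), Sub3→City (9), Sub2→City (15); capacity 16 + 9 + 2 + 9 + 15 = 51.

51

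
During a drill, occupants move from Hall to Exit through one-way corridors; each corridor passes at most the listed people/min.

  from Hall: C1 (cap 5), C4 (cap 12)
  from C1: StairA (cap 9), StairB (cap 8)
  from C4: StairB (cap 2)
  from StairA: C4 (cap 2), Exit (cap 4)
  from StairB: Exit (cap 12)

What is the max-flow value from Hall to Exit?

Augment Hall→C1→StairA→Exit: bottleneck 4, flow now 4.
Augment Hall→C1→StairB→Exit: bottleneck 1, flow now 5.
Augment Hall→C4→StairB→Exit: bottleneck 2, flow now 7.
No augmenting path remains; maximum flow = 7.
In the residual graph, reachable from Hall: {Hall, C4}.
Min-cut edges: Hall→C1 (5), C4→StairB (2); capacity 5 + 2 = 7.
This cut is saturated, so no flow can exceed 7.

7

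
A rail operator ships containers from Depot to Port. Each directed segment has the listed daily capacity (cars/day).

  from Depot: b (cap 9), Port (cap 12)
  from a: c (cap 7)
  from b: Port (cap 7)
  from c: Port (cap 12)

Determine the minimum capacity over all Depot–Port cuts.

19

Augment Depot→Port: bottleneck 12, flow now 12.
Augment Depot→b→Port: bottleneck 7, flow now 19.
No augmenting path remains; maximum flow = 19.
By max-flow min-cut, the minimum cut capacity equals the max flow.
In the residual graph, reachable from Depot: {Depot, b}.
Min-cut edges: Depot→Port (12), b→Port (7); capacity 12 + 7 = 19.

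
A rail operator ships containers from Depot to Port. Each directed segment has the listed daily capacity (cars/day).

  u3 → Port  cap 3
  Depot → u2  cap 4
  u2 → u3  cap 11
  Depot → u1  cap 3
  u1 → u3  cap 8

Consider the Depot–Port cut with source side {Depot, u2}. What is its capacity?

Edges leaving {Depot, u2}: Depot→u1 (3), u2→u3 (11).
Cut capacity = 3 + 11 = 14.

14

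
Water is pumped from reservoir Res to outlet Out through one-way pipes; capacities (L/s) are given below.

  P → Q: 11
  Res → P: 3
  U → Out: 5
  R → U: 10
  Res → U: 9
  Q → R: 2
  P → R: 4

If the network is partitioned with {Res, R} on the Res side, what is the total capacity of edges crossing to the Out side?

Edges leaving {Res, R}: Res→P (3), Res→U (9), R→U (10).
Cut capacity = 3 + 9 + 10 = 22.

22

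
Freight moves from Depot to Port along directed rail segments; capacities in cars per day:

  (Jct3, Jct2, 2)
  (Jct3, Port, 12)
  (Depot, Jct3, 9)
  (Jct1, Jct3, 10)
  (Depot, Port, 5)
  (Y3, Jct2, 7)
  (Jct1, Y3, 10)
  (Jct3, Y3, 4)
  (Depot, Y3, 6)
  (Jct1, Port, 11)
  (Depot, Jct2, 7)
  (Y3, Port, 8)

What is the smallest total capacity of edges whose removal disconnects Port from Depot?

20

Augment Depot→Port: bottleneck 5, flow now 5.
Augment Depot→Jct3→Port: bottleneck 9, flow now 14.
Augment Depot→Y3→Port: bottleneck 6, flow now 20.
No augmenting path remains; maximum flow = 20.
By max-flow min-cut, the minimum cut capacity equals the max flow.
In the residual graph, reachable from Depot: {Depot, Jct2}.
Min-cut edges: Depot→Jct3 (9), Depot→Y3 (6), Depot→Port (5); capacity 9 + 6 + 5 = 20.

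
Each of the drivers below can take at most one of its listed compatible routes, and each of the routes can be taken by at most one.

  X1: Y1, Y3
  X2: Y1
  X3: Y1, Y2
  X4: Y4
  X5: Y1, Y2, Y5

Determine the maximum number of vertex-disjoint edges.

Unit-capacity flow: source→left, listed edges, right→sink; max matching = max flow.
Augmenting path X1→Y1 (+1); matched 1.
Augmenting path X3→Y2 (+1); matched 2.
Augmenting path X4→Y4 (+1); matched 3.
Augmenting path X5→Y5 (+1); matched 4.
Augmenting path X2→Y1→X1→Y3 (+1); matched 5.
No augmenting path remains; maximum matching = 5.
König certificate: {X1, X2, X3, X4, X5} is a vertex cover of size 5 (every listed pair touches it), so no matching can be larger.

5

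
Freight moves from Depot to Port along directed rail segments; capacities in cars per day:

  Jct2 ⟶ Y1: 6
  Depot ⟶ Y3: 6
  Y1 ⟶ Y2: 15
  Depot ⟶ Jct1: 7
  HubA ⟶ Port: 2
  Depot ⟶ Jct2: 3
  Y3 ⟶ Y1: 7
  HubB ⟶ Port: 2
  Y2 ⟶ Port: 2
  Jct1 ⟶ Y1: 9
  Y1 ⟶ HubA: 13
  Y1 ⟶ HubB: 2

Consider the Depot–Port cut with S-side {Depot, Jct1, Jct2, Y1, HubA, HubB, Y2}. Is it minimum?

Given cut capacity: 6 + 2 + 2 + 2 = 12.
Augment Depot→Jct1→Y1→HubA→Port: bottleneck 2, flow now 2.
Augment Depot→Jct1→Y1→HubB→Port: bottleneck 2, flow now 4.
Augment Depot→Jct1→Y1→Y2→Port: bottleneck 2, flow now 6.
No augmenting path remains; maximum flow = 6.
In the residual graph, reachable from Depot: {Depot, Jct1, Y3, Jct2, Y1, HubA, Y2}.
Min-cut edges: Y1→HubB (2), HubA→Port (2), Y2→Port (2); capacity 2 + 2 + 2 = 6.
Cut capacity 12 exceeds the max flow 6, so it is not minimum.

No — its capacity is 12, but the minimum cut has capacity 6.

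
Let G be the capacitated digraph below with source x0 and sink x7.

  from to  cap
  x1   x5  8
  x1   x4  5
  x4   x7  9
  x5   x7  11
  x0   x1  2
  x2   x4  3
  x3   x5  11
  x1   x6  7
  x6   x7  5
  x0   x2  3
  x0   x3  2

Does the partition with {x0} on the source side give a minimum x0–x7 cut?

Given cut capacity: 2 + 3 + 2 = 7.
Augment x0→x1→x4→x7: bottleneck 2, flow now 2.
Augment x0→x2→x4→x7: bottleneck 3, flow now 5.
Augment x0→x3→x5→x7: bottleneck 2, flow now 7.
No augmenting path remains; maximum flow = 7.
Cut capacity 7 equals the max flow, so it is a minimum cut.

Yes — it is a minimum cut (capacity 7).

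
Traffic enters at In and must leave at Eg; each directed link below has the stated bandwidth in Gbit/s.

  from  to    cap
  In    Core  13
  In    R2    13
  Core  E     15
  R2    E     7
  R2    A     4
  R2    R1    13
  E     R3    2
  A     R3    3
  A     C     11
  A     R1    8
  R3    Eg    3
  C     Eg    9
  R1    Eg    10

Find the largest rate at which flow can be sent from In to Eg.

Augment In→R2→R1→Eg: bottleneck 10, flow now 10.
Augment In→Core→E→R3→Eg: bottleneck 2, flow now 12.
Augment In→R2→A→R3→Eg: bottleneck 1, flow now 13.
Augment In→R2→A→C→Eg: bottleneck 2, flow now 15.
No augmenting path remains; maximum flow = 15.
In the residual graph, reachable from In: {In, Core, E}.
Min-cut edges: In→R2 (13), E→R3 (2); capacity 13 + 2 = 15.
This cut is saturated, so no flow can exceed 15.

15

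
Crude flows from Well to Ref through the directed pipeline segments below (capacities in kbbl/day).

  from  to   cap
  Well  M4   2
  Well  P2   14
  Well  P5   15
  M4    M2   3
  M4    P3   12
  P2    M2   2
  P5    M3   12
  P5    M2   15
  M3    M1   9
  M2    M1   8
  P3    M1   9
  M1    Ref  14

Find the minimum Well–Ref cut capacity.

Augment Well→M4→M2→M1→Ref: bottleneck 2, flow now 2.
Augment Well→P2→M2→M1→Ref: bottleneck 2, flow now 4.
Augment Well→P5→M3→M1→Ref: bottleneck 9, flow now 13.
Augment Well→P5→M2→M1→Ref: bottleneck 1, flow now 14.
No augmenting path remains; maximum flow = 14.
By max-flow min-cut, the minimum cut capacity equals the max flow.
In the residual graph, reachable from Well: {Well, M4, P2, P5, M3, M2, P3, M1}.
Min-cut edges: M1→Ref (14); capacity 14 = 14.

14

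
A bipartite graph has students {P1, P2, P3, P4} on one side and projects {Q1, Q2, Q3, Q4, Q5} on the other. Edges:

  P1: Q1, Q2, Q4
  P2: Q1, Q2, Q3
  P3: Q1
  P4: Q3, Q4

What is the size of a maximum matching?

Unit-capacity flow: source→left, listed edges, right→sink; max matching = max flow.
Augmenting path P1→Q1 (+1); matched 1.
Augmenting path P2→Q2 (+1); matched 2.
Augmenting path P4→Q3 (+1); matched 3.
Augmenting path P3→Q1→P1→Q4 (+1); matched 4.
No augmenting path remains; maximum matching = 4.
König certificate: {P1, P2, P3, P4} is a vertex cover of size 4 (every listed pair touches it), so no matching can be larger.

4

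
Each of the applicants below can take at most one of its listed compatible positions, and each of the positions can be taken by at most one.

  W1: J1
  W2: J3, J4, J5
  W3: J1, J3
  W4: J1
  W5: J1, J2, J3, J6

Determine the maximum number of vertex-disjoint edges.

4

Unit-capacity flow: source→left, listed edges, right→sink; max matching = max flow.
Augmenting path W1→J1 (+1); matched 1.
Augmenting path W2→J3 (+1); matched 2.
Augmenting path W5→J2 (+1); matched 3.
Augmenting path W3→J3→W2→J4 (+1); matched 4.
No augmenting path remains; maximum matching = 4.
König certificate: {W2, W3, W5, J1} is a vertex cover of size 4 (every listed pair touches it), so no matching can be larger.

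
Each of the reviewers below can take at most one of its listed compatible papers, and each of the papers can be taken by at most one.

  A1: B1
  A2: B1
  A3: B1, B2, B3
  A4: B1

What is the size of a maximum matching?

Unit-capacity flow: source→left, listed edges, right→sink; max matching = max flow.
Augmenting path A1→B1 (+1); matched 1.
Augmenting path A3→B2 (+1); matched 2.
No augmenting path remains; maximum matching = 2.
König certificate: {A3, B1} is a vertex cover of size 2 (every listed pair touches it), so no matching can be larger.

2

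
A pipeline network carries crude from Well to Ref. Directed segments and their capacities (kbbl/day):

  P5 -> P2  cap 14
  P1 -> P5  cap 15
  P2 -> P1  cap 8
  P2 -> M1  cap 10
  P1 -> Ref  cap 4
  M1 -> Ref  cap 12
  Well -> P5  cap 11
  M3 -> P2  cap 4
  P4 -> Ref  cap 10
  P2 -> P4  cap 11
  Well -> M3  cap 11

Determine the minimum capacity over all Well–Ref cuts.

15

Augment Well→M3→P2→P4→Ref: bottleneck 4, flow now 4.
Augment Well→P5→P2→P4→Ref: bottleneck 6, flow now 10.
Augment Well→P5→P2→P1→Ref: bottleneck 4, flow now 14.
Augment Well→P5→P2→M1→Ref: bottleneck 1, flow now 15.
No augmenting path remains; maximum flow = 15.
By max-flow min-cut, the minimum cut capacity equals the max flow.
In the residual graph, reachable from Well: {Well, M3}.
Min-cut edges: Well→P5 (11), M3→P2 (4); capacity 11 + 4 = 15.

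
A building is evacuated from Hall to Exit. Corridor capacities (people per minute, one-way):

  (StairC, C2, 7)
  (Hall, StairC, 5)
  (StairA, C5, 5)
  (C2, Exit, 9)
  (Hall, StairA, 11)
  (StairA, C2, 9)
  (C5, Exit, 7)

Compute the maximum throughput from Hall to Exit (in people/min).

Augment Hall→StairA→C2→Exit: bottleneck 9, flow now 9.
Augment Hall→StairA→C5→Exit: bottleneck 2, flow now 11.
Augment Hall→StairC→C2→StairA→C5→Exit: bottleneck 3, flow now 14. (uses reverse residual edge)
No augmenting path remains; maximum flow = 14.
In the residual graph, reachable from Hall: {Hall, StairA, StairC, C2}.
Min-cut edges: StairA→C5 (5), C2→Exit (9); capacity 5 + 9 = 14.
This cut is saturated, so no flow can exceed 14.

14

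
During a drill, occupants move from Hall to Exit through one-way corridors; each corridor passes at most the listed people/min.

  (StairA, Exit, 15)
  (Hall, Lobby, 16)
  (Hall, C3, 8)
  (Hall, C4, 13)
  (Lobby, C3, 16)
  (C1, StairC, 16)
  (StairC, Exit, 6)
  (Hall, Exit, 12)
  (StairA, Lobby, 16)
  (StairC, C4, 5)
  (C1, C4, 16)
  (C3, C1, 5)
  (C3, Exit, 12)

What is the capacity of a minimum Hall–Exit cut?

Augment Hall→Exit: bottleneck 12, flow now 12.
Augment Hall→C3→Exit: bottleneck 8, flow now 20.
Augment Hall→Lobby→C3→Exit: bottleneck 4, flow now 24.
Augment Hall→Lobby→C3→C1→StairC→Exit: bottleneck 5, flow now 29.
No augmenting path remains; maximum flow = 29.
By max-flow min-cut, the minimum cut capacity equals the max flow.
In the residual graph, reachable from Hall: {Hall, Lobby, C3, C4}.
Min-cut edges: Hall→Exit (12), C3→C1 (5), C3→Exit (12); capacity 12 + 5 + 12 = 29.

29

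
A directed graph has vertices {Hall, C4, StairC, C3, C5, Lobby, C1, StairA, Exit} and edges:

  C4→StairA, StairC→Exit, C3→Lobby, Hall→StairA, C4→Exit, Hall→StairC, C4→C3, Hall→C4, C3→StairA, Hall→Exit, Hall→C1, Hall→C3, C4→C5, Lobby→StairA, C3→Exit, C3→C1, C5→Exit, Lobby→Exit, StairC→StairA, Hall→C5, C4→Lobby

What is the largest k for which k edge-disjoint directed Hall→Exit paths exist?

Assign every edge capacity 1; by Menger, the answer equals the max flow.
Path Hall→Exit (+1); total 1.
Path Hall→C4→Exit (+1); total 2.
Path Hall→StairC→Exit (+1); total 3.
Path Hall→C3→Exit (+1); total 4.
Path Hall→C5→Exit (+1); total 5.
No residual Hall→Exit path; max flow = 5.
Certifying cut of size 5: {Hall→C3, Hall→C4, Hall→C5, Hall→Exit, Hall→StairC}.

5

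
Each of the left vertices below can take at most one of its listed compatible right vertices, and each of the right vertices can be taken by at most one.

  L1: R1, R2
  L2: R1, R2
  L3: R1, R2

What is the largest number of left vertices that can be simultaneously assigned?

2

Unit-capacity flow: source→left, listed edges, right→sink; max matching = max flow.
Augmenting path L1→R1 (+1); matched 1.
Augmenting path L2→R2 (+1); matched 2.
No augmenting path remains; maximum matching = 2.
König certificate: {R1, R2} is a vertex cover of size 2 (every listed pair touches it), so no matching can be larger.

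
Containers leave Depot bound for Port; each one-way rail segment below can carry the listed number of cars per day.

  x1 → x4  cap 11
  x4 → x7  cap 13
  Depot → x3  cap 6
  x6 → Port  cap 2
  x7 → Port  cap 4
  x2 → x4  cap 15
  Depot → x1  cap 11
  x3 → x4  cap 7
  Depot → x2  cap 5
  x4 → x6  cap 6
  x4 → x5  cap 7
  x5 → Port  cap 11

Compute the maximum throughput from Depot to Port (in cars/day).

Augment Depot→x1→x4→x5→Port: bottleneck 7, flow now 7.
Augment Depot→x1→x4→x6→Port: bottleneck 2, flow now 9.
Augment Depot→x1→x4→x7→Port: bottleneck 2, flow now 11.
Augment Depot→x2→x4→x7→Port: bottleneck 2, flow now 13.
No augmenting path remains; maximum flow = 13.
In the residual graph, reachable from Depot: {Depot, x1, x2, x3, x4, x6, x7}.
Min-cut edges: x4→x5 (7), x6→Port (2), x7→Port (4); capacity 7 + 2 + 4 = 13.
This cut is saturated, so no flow can exceed 13.

13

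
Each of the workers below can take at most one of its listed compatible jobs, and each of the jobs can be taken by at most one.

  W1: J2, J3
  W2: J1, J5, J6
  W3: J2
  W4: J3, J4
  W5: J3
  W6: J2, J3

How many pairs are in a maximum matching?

Unit-capacity flow: source→left, listed edges, right→sink; max matching = max flow.
Augmenting path W1→J2 (+1); matched 1.
Augmenting path W2→J1 (+1); matched 2.
Augmenting path W4→J3 (+1); matched 3.
Augmenting path W5→J3→W4→J4 (+1); matched 4.
No augmenting path remains; maximum matching = 4.
König certificate: {W2, W4, J2, J3} is a vertex cover of size 4 (every listed pair touches it), so no matching can be larger.

4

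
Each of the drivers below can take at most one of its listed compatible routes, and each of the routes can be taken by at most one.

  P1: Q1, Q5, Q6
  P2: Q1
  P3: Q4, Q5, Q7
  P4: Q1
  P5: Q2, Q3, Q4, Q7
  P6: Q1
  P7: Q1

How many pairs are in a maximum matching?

Unit-capacity flow: source→left, listed edges, right→sink; max matching = max flow.
Augmenting path P1→Q1 (+1); matched 1.
Augmenting path P3→Q4 (+1); matched 2.
Augmenting path P5→Q2 (+1); matched 3.
Augmenting path P2→Q1→P1→Q5 (+1); matched 4.
No augmenting path remains; maximum matching = 4.
König certificate: {P1, P3, P5, Q1} is a vertex cover of size 4 (every listed pair touches it), so no matching can be larger.

4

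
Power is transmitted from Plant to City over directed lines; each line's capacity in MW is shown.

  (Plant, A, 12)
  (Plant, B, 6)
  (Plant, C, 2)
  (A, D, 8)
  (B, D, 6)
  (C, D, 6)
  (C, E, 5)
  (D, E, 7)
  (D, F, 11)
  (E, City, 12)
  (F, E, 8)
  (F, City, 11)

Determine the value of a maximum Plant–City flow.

16

Augment Plant→C→E→City: bottleneck 2, flow now 2.
Augment Plant→A→D→E→City: bottleneck 7, flow now 9.
Augment Plant→A→D→F→City: bottleneck 1, flow now 10.
Augment Plant→B→D→F→City: bottleneck 6, flow now 16.
No augmenting path remains; maximum flow = 16.
In the residual graph, reachable from Plant: {Plant, A}.
Min-cut edges: Plant→B (6), Plant→C (2), A→D (8); capacity 6 + 2 + 8 = 16.
This cut is saturated, so no flow can exceed 16.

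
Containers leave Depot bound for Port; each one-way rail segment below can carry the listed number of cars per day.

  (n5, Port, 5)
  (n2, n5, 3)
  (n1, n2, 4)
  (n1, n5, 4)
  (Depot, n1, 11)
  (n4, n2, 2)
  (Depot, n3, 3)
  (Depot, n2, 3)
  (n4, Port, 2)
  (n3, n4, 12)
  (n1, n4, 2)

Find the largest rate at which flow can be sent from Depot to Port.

Augment Depot→n1→n4→Port: bottleneck 2, flow now 2.
Augment Depot→n1→n5→Port: bottleneck 4, flow now 6.
Augment Depot→n2→n5→Port: bottleneck 1, flow now 7.
No augmenting path remains; maximum flow = 7.
In the residual graph, reachable from Depot: {Depot, n1, n2, n3, n4, n5}.
Min-cut edges: n4→Port (2), n5→Port (5); capacity 2 + 5 = 7.
This cut is saturated, so no flow can exceed 7.

7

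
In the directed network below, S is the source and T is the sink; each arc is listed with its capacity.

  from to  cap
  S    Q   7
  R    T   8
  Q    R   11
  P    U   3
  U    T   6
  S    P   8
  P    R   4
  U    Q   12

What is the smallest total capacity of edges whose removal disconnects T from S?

11

Augment S→P→R→T: bottleneck 4, flow now 4.
Augment S→P→U→T: bottleneck 3, flow now 7.
Augment S→Q→R→T: bottleneck 4, flow now 11.
No augmenting path remains; maximum flow = 11.
By max-flow min-cut, the minimum cut capacity equals the max flow.
In the residual graph, reachable from S: {S, P, Q, R}.
Min-cut edges: P→U (3), R→T (8); capacity 3 + 8 = 11.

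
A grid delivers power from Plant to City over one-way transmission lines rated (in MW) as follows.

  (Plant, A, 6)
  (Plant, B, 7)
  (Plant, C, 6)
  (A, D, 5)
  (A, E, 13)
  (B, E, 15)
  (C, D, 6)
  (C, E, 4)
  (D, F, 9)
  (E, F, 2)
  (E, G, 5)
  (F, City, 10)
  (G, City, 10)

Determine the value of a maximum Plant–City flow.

15

Augment Plant→A→D→F→City: bottleneck 5, flow now 5.
Augment Plant→A→E→F→City: bottleneck 1, flow now 6.
Augment Plant→B→E→F→City: bottleneck 1, flow now 7.
Augment Plant→B→E→G→City: bottleneck 5, flow now 12.
Augment Plant→C→D→F→City: bottleneck 3, flow now 15.
No augmenting path remains; maximum flow = 15.
In the residual graph, reachable from Plant: {Plant, A, B, C, D, E, F}.
Min-cut edges: E→G (5), F→City (10); capacity 5 + 10 = 15.
This cut is saturated, so no flow can exceed 15.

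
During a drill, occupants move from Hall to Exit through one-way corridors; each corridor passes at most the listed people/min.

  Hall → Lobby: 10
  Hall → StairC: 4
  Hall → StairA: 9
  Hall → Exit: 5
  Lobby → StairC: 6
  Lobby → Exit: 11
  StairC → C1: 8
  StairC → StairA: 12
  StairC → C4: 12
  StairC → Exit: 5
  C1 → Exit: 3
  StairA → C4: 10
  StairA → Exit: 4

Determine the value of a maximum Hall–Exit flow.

Augment Hall→Exit: bottleneck 5, flow now 5.
Augment Hall→Lobby→Exit: bottleneck 10, flow now 15.
Augment Hall→StairC→Exit: bottleneck 4, flow now 19.
Augment Hall→StairA→Exit: bottleneck 4, flow now 23.
No augmenting path remains; maximum flow = 23.
In the residual graph, reachable from Hall: {Hall, StairA, C4}.
Min-cut edges: Hall→Lobby (10), Hall→StairC (4), Hall→Exit (5), StairA→Exit (4); capacity 10 + 4 + 5 + 4 = 23.
This cut is saturated, so no flow can exceed 23.

23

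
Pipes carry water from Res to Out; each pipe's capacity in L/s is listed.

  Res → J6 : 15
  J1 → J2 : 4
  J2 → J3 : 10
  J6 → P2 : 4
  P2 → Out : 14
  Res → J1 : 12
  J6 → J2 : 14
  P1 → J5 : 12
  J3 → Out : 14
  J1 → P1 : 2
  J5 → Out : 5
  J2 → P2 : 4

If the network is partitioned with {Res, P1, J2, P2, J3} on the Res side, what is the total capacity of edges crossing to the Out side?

Edges leaving {Res, P1, J2, P2, J3}: Res→J6 (15), Res→J1 (12), P1→J5 (12), P2→Out (14), J3→Out (14).
Cut capacity = 15 + 12 + 12 + 14 + 14 = 67.

67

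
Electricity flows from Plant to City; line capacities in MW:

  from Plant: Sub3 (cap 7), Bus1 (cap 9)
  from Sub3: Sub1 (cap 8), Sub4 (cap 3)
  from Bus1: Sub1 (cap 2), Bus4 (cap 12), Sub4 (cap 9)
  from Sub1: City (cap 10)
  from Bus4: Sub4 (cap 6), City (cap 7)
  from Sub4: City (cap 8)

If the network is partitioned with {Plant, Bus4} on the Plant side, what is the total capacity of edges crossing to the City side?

Edges leaving {Plant, Bus4}: Plant→Sub3 (7), Plant→Bus1 (9), Bus4→Sub4 (6), Bus4→City (7).
Cut capacity = 7 + 9 + 6 + 7 = 29.

29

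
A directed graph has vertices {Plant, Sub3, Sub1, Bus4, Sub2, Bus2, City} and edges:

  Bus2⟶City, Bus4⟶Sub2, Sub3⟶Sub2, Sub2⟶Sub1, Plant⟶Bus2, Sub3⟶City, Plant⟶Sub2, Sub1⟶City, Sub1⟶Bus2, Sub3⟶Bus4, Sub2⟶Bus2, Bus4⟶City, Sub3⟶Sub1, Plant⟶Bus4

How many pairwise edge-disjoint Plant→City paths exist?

Assign every edge capacity 1; by Menger, the answer equals the max flow.
Path Plant→Bus4→City (+1); total 1.
Path Plant→Bus2→City (+1); total 2.
Path Plant→Sub2→Sub1→City (+1); total 3.
No residual Plant→City path; max flow = 3.
Certifying cut of size 3: {Plant→Bus2, Plant→Bus4, Plant→Sub2}.

3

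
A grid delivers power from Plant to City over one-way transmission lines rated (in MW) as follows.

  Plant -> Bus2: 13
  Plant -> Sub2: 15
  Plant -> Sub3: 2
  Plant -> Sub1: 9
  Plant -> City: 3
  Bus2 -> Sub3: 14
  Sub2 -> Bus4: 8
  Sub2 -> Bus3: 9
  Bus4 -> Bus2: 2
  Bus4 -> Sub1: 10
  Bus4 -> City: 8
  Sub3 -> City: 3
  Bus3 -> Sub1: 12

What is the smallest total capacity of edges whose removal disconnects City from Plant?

14

Augment Plant→City: bottleneck 3, flow now 3.
Augment Plant→Sub3→City: bottleneck 2, flow now 5.
Augment Plant→Bus2→Sub3→City: bottleneck 1, flow now 6.
Augment Plant→Sub2→Bus4→City: bottleneck 8, flow now 14.
No augmenting path remains; maximum flow = 14.
By max-flow min-cut, the minimum cut capacity equals the max flow.
In the residual graph, reachable from Plant: {Plant, Bus2, Sub2, Sub3, Bus3, Sub1}.
Min-cut edges: Plant→City (3), Sub2→Bus4 (8), Sub3→City (3); capacity 3 + 8 + 3 = 14.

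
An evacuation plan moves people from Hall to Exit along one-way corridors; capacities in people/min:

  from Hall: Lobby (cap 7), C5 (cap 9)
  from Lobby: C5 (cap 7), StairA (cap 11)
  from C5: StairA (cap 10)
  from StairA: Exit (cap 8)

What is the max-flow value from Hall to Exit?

Augment Hall→Lobby→StairA→Exit: bottleneck 7, flow now 7.
Augment Hall→C5→StairA→Exit: bottleneck 1, flow now 8.
No augmenting path remains; maximum flow = 8.
In the residual graph, reachable from Hall: {Hall, Lobby, C5, StairA}.
Min-cut edges: StairA→Exit (8); capacity 8 = 8.
This cut is saturated, so no flow can exceed 8.

8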